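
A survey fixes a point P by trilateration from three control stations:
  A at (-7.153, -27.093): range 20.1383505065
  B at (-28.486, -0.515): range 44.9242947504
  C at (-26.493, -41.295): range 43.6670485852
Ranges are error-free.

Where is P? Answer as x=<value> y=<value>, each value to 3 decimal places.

eq1: (x + 7.153)² + (y + 27.093)² = 20.1383505065²
eq2: (x + 28.486)² + (y + 0.515)² = 44.9242947504²
eq3: (x + 26.493)² + (y + 41.295)² = 43.6670485852²
eq2−eq3, eq2−eq1 (x²,y² cancel):
  3.986·x − 81.560·y = 1706.819780
  42.666·x − 53.156·y = 1586.117735
det = 3.986·-53.156 − -81.560·42.666 = 3267.959144
x = (1706.819780·-53.156 − -81.560·1586.117735) / 3267.959144 = 11.822685
y = (3.986·1586.117735 − 1706.819780·42.666) / 3267.959144 = -20.349369

x=11.823 y=-20.349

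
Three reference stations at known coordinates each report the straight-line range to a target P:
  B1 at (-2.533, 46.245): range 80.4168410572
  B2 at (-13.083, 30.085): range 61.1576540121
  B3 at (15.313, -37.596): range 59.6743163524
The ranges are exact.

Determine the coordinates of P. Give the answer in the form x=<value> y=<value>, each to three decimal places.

eq1: (x + 2.533)² + (y − 46.245)² = 80.4168410572²
eq2: (x + 13.083)² + (y − 30.085)² = 61.1576540121²
eq3: (x − 15.313)² + (y + 37.596)² = 59.6743163524²
eq2−eq3, eq2−eq1 (x²,y² cancel):
  56.792·x − 135.362·y = 750.909683
  21.100·x + 32.320·y = -1657.865681
det = 56.792·32.320 − -135.362·21.100 = 4691.655640
x = (750.909683·32.320 − -135.362·-1657.865681) / 4691.655640 = -42.659272
y = (56.792·-1657.865681 − 750.909683·21.100) / 4691.655640 = -23.445391

x=-42.659 y=-23.445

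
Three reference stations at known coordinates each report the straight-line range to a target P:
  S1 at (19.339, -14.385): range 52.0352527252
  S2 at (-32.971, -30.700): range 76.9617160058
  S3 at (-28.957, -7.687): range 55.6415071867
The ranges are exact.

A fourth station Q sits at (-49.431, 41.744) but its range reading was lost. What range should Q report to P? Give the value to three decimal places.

55.458

eq1: (x − 19.339)² + (y + 14.385)² = 52.0352527252²
eq2: (x + 32.971)² + (y + 30.700)² = 76.9617160058²
eq3: (x + 28.957)² + (y + 7.687)² = 55.6415071867²
eq2−eq1, eq2−eq3 (x²,y² cancel):
  104.620·x + 32.630·y = 1766.786509
  8.028·x + 46.026·y = 1695.149386
det = 104.620·46.026 − 32.630·8.028 = 4553.286480
x = (1766.786509·46.026 − 32.630·1695.149386) / 4553.286480 = 5.711345
y = (104.620·1695.149386 − 1766.786509·8.028) / 4553.286480 = 35.834066
|P − Q| = √((5.711345 − -49.431)² + (35.834066 − 41.744)²) = 55.458143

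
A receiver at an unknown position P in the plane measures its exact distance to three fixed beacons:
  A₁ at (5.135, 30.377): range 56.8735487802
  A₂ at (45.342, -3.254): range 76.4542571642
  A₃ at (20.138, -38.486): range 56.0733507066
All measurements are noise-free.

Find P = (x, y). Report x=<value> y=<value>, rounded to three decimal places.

eq1: (x − 5.135)² + (y − 30.377)² = 56.8735487802²
eq2: (x − 45.342)² + (y + 3.254)² = 76.4542571642²
eq3: (x − 20.138)² + (y + 38.486)² = 56.0733507066²
eq1−eq2, eq1−eq3 (x²,y² cancel):
  80.414·x − 67.262·y = -1493.297762
  30.006·x − 137.726·y = 1027.960777
det = 80.414·-137.726 − -67.262·30.006 = -9056.834992
x = (-1493.297762·-137.726 − -67.262·1027.960777) / -9056.834992 = -30.342678
y = (80.414·1027.960777 − -1493.297762·30.006) / -9056.834992 = -14.074490

x=-30.343 y=-14.074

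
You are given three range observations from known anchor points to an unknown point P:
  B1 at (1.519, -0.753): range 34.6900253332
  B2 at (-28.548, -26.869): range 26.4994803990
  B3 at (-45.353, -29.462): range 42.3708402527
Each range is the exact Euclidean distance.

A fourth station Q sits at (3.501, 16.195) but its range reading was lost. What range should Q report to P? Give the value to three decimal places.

51.750

eq1: (x − 1.519)² + (y + 0.753)² = 34.6900253332²
eq2: (x + 28.548)² + (y + 26.869)² = 26.4994803990²
eq3: (x + 45.353)² + (y + 29.462)² = 42.3708402527²
eq1−eq2, eq1−eq3 (x²,y² cancel):
  -60.134·x − 52.232·y = 2035.232491
  -93.744·x − 57.418·y = 2330.139437
det = -60.134·-57.418 − -52.232·-93.744 = -1443.662596
x = (2035.232491·-57.418 − -52.232·2330.139437) / -1443.662596 = -3.358724
y = (-60.134·2330.139437 − 2035.232491·-93.744) / -1443.662596 = -35.098388
|P − Q| = √((-3.358724 − 3.501)² + (-35.098388 − 16.195)²) = 51.750048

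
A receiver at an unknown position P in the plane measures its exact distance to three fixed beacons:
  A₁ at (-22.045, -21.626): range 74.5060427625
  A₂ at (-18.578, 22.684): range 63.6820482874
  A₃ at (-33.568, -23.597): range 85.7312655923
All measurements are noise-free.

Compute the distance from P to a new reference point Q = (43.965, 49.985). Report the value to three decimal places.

37.631

eq1: (x + 22.045)² + (y + 21.626)² = 74.5060427625²
eq2: (x + 18.578)² + (y − 22.684)² = 63.6820482874²
eq3: (x + 33.568)² + (y + 23.597)² = 85.7312655923²
eq1−eq2, eq1−eq3 (x²,y² cancel):
  6.934·x + 88.620·y = 1401.787173
  -23.046·x − 3.942·y = -1068.736360
det = 6.934·-3.942 − 88.620·-23.046 = 2015.002692
x = (1401.787173·-3.942 − 88.620·-1068.736360) / 2015.002692 = 44.260770
y = (6.934·-1068.736360 − 1401.787173·-23.046) / 2015.002692 = 12.354807
|P − Q| = √((44.260770 − 43.965)² + (12.354807 − 49.985)²) = 37.631355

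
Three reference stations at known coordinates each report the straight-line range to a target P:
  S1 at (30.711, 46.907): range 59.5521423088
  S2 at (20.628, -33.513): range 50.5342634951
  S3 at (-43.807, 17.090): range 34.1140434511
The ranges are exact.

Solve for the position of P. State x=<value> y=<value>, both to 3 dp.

x=-11.823 y=5.225

eq1: (x − 30.711)² + (y − 46.907)² = 59.5521423088²
eq2: (x − 20.628)² + (y + 33.513)² = 50.5342634951²
eq3: (x + 43.807)² + (y − 17.090)² = 34.1140434511²
eq2−eq1, eq2−eq3 (x²,y² cancel):
  20.166·x + 160.840·y = 602.050750
  -128.870·x + 101.206·y = 2052.429622
det = 20.166·101.206 − 160.840·-128.870 = 22768.370996
x = (602.050750·101.206 − 160.840·2052.429622) / 22768.370996 = -11.822613
y = (20.166·2052.429622 − 602.050750·-128.870) / 22768.370996 = 5.225476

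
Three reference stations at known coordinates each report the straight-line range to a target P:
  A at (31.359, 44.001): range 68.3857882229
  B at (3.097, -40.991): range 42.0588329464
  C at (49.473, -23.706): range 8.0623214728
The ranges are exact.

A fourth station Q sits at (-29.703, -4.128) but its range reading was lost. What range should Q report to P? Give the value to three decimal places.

eq1: (x − 31.359)² + (y − 44.001)² = 68.3857882229²
eq2: (x − 3.097)² + (y + 40.991)² = 42.0588329464²
eq3: (x − 49.473)² + (y + 23.706)² = 8.0623214728²
eq2−eq1, eq2−eq3 (x²,y² cancel):
  56.524·x + 169.984·y = -1678.049210
  92.752·x + 34.570·y = 3023.643076
det = 56.524·34.570 − 169.984·92.752 = -13812.321288
x = (-1678.049210·34.570 − 169.984·3023.643076) / -13812.321288 = 41.410933
y = (56.524·3023.643076 − -1678.049210·92.752) / -13812.321288 = -23.641994
|P − Q| = √((41.410933 − -29.703)² + (-23.641994 − -4.128)²) = 73.742711

73.743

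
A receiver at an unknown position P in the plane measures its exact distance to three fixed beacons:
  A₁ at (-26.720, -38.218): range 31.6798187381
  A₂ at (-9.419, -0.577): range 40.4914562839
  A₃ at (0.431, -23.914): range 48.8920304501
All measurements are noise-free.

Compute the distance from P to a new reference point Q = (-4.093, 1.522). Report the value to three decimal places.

eq1: (x + 26.720)² + (y + 38.218)² = 31.6798187381²
eq2: (x + 9.419)² + (y + 0.577)² = 40.4914562839²
eq3: (x − 0.431)² + (y + 23.914)² = 48.8920304501²
eq3−eq1, eq3−eq2 (x²,y² cancel):
  -54.302·x − 28.608·y = 2989.328493
  -19.700·x + 46.674·y = 267.857943
det = -54.302·46.674 − -28.608·-19.700 = -3098.069148
x = (2989.328493·46.674 − -28.608·267.857943) / -3098.069148 = -47.509204
y = (-54.302·267.857943 − 2989.328493·-19.700) / -3098.069148 = -14.313609
|P − Q| = √((-47.509204 − -4.093)² + (-14.313609 − 1.522)²) = 46.213994

46.214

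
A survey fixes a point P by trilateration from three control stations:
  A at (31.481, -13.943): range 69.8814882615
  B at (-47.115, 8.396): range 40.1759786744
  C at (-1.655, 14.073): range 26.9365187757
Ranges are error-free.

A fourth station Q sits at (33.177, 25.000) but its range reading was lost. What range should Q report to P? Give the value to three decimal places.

51.968

eq1: (x − 31.481)² + (y + 13.943)² = 69.8814882615²
eq2: (x + 47.115)² + (y − 8.396)² = 40.1759786744²
eq3: (x + 1.655)² + (y − 14.073)² = 26.9365187757²
eq2−eq1, eq2−eq3 (x²,y² cancel):
  157.192·x − 44.678·y = -4374.168570
  90.920·x + 11.354·y = -1200.994468
det = 157.192·11.354 − -44.678·90.920 = 5846.881728
x = (-4374.168570·11.354 − -44.678·-1200.994468) / 5846.881728 = -17.671358
y = (157.192·-1200.994468 − -4374.168570·90.920) / 5846.881728 = 35.730616
|P − Q| = √((-17.671358 − 33.177)² + (35.730616 − 25.000)²) = 51.968275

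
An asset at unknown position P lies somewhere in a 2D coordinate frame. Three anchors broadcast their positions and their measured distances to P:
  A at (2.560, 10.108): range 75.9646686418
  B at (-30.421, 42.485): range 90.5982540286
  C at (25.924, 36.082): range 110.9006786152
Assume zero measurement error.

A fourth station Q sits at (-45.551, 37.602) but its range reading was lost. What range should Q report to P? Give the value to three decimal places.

83.982

eq1: (x − 2.560)² + (y − 10.108)² = 75.9646686418²
eq2: (x + 30.421)² + (y − 42.485)² = 90.5982540286²
eq3: (x − 25.924)² + (y − 36.082)² = 110.9006786152²
eq3−eq2, eq3−eq1 (x²,y² cancel):
  -112.690·x + 12.806·y = 4847.364850
  -46.728·x − 51.948·y = 4663.090399
det = -112.690·-51.948 − 12.806·-46.728 = 6452.418888
x = (4847.364850·-51.948 − 12.806·4663.090399) / 6452.418888 = -48.280567
y = (-112.690·4663.090399 − 4847.364850·-46.728) / 6452.418888 = -46.335490
|P − Q| = √((-48.280567 − -45.551)² + (-46.335490 − 37.602)²) = 83.981860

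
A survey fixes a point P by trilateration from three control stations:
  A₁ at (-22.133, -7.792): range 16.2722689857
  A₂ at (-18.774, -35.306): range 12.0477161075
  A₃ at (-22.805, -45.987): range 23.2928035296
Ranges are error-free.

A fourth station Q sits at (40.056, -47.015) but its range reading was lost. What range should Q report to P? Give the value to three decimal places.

62.089

eq1: (x + 22.133)² + (y + 7.792)² = 16.2722689857²
eq2: (x + 18.774)² + (y + 35.306)² = 12.0477161075²
eq3: (x + 22.805)² + (y + 45.987)² = 23.2928035296²
eq3−eq2, eq3−eq1 (x²,y² cancel):
  8.062·x + 21.362·y = -638.488249
  1.344·x + 76.390·y = -1806.519283
det = 8.062·76.390 − 21.362·1.344 = 587.145652
x = (-638.488249·76.390 − 21.362·-1806.519283) / 587.145652 = -17.343656
y = (8.062·-1806.519283 − -638.488249·1.344) / 587.145652 = -23.343493
|P − Q| = √((-17.343656 − 40.056)² + (-23.343493 − -47.015)²) = 62.089136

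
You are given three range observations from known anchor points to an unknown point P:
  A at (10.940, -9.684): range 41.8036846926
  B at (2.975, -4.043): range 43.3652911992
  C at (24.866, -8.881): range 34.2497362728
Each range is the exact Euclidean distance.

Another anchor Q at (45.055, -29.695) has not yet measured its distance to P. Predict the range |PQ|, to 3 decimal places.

eq1: (x − 10.940)² + (y + 9.684)² = 41.8036846926²
eq2: (x − 2.975)² + (y + 4.043)² = 43.3652911992²
eq3: (x − 24.866)² + (y + 8.881)² = 34.2497362728²
eq2−eq3, eq2−eq1 (x²,y² cancel):
  43.782·x − 9.676·y = 1379.497689
  15.930·x − 11.282·y = 321.267409
det = 43.782·-11.282 − -9.676·15.930 = -339.809844
x = (1379.497689·-11.282 − -9.676·321.267409) / -339.809844 = 36.652586
y = (43.782·321.267409 − 1379.497689·15.930) / -339.809844 = 23.276749
|P − Q| = √((36.652586 − 45.055)² + (23.276749 − -29.695)²) = 53.634008

53.634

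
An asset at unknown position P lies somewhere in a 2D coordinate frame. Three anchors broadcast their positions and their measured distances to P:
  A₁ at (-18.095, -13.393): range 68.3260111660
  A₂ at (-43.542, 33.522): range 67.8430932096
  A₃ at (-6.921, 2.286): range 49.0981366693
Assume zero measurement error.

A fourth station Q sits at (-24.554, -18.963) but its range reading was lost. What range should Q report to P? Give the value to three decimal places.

76.709

eq1: (x + 18.095)² + (y + 13.393)² = 68.3260111660²
eq2: (x + 43.542)² + (y − 33.522)² = 67.8430932096²
eq3: (x + 6.921)² + (y − 2.286)² = 49.0981366693²
eq1−eq2, eq1−eq3 (x²,y² cancel):
  -50.894·x + 93.830·y = 2578.587280
  22.348·x + 31.358·y = 1804.141340
det = -50.894·31.358 − 93.830·22.348 = -3692.846892
x = (2578.587280·31.358 − 93.830·1804.141340) / -3692.846892 = 23.944465
y = (-50.894·1804.141340 − 2578.587280·22.348) / -3692.846892 = 40.469113
|P − Q| = √((23.944465 − -24.554)² + (40.469113 − -18.963)²) = 76.709042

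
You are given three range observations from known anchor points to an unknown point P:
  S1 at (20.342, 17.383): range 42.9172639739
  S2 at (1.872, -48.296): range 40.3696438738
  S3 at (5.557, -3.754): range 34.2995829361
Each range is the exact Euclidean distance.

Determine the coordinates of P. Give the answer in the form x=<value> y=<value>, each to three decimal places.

eq1: (x − 20.342)² + (y − 17.383)² = 42.9172639739²
eq2: (x − 1.872)² + (y + 48.296)² = 40.3696438738²
eq3: (x − 5.557)² + (y + 3.754)² = 34.2995829361²
eq3−eq2, eq3−eq1 (x²,y² cancel):
  -7.370·x − 89.084·y = 1837.788478
  29.570·x + 42.274·y = 5.562731
det = -7.370·42.274 − -89.084·29.570 = 2322.654500
x = (1837.788478·42.274 − -89.084·5.562731) / 2322.654500 = 33.662441
y = (-7.370·5.562731 − 1837.788478·29.570) / 2322.654500 = -23.414762

x=33.662 y=-23.415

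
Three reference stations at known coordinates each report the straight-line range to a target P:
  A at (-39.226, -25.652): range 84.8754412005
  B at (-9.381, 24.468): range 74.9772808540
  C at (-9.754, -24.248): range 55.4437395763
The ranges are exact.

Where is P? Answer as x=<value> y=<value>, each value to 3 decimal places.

eq1: (x + 39.226)² + (y + 25.652)² = 84.8754412005²
eq2: (x + 9.381)² + (y − 24.468)² = 74.9772808540²
eq3: (x + 9.754)² + (y + 24.248)² = 55.4437395763²
eq1−eq3, eq1−eq2 (x²,y² cancel):
  58.944·x + 2.808·y = 2616.234101
  59.690·x + 100.240·y = 72.229880
det = 58.944·100.240 − 2.808·59.690 = 5740.937040
x = (2616.234101·100.240 − 2.808·72.229880) / 5740.937040 = 45.645595
y = (58.944·72.229880 − 2616.234101·59.690) / 5740.937040 = -26.460052

x=45.646 y=-26.460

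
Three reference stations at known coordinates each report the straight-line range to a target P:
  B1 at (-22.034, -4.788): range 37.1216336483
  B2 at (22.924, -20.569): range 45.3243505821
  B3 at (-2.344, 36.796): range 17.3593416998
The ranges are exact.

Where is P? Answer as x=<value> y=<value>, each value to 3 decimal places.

x=4.725 y=20.941

eq1: (x + 22.034)² + (y + 4.788)² = 37.1216336483²
eq2: (x − 22.924)² + (y + 20.569)² = 45.3243505821²
eq3: (x + 2.344)² + (y − 36.796)² = 17.3593416998²
eq1−eq2, eq1−eq3 (x²,y² cancel):
  89.916·x − 31.562·y = -236.109634
  39.380·x + 83.168·y = 1927.686792
det = 89.916·83.168 − -31.562·39.380 = 8721.045448
x = (-236.109634·83.168 − -31.562·1927.686792) / 8721.045448 = 4.724764
y = (89.916·1927.686792 − -236.109634·39.380) / 8721.045448 = 20.941054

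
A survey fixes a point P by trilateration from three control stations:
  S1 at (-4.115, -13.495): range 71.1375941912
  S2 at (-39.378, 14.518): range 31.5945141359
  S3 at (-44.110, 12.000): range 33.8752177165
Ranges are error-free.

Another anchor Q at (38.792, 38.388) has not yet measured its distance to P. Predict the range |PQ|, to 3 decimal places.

82.449

eq1: (x + 4.115)² + (y + 13.495)² = 71.1375941912²
eq2: (x + 39.378)² + (y − 14.518)² = 31.5945141359²
eq3: (x + 44.110)² + (y − 12.000)² = 33.8752177165²
eq1−eq3, eq1−eq2 (x²,y² cancel):
  -79.990·x + 50.990·y = 5803.670782
  -70.526·x + 56.026·y = 5624.694942
det = -79.990·56.026 − 50.990·-70.526 = -885.399000
x = (5803.670782·56.026 − 50.990·5624.694942) / -885.399000 = -43.317492
y = (-79.990·5624.694942 − 5803.670782·-70.526) / -885.399000 = 45.865946
|P − Q| = √((-43.317492 − 38.792)² + (45.865946 − 38.388)²) = 82.449308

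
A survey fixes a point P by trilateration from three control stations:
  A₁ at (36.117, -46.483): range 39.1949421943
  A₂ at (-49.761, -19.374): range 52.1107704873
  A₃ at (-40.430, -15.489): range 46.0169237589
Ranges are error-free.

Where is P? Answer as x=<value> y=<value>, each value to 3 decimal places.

x=-2.821 y=-42.006

eq1: (x − 36.117)² + (y + 46.483)² = 39.1949421943²
eq2: (x + 49.761)² + (y + 19.374)² = 52.1107704873²
eq3: (x + 40.430)² + (y + 15.489)² = 46.0169237589²
eq3−eq2, eq3−eq1 (x²,y² cancel):
  -18.662·x − 7.770·y = 379.039847
  153.094·x − 61.988·y = 2171.926736
det = -18.662·-61.988 − -7.770·153.094 = 2346.360436
x = (379.039847·-61.988 − -7.770·2171.926736) / 2346.360436 = -2.821413
y = (-18.662·2171.926736 − 379.039847·153.094) / 2346.360436 = -42.006003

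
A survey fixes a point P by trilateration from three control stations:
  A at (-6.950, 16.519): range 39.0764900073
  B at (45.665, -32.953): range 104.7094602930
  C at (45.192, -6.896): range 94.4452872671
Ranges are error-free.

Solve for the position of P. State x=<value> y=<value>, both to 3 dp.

eq1: (x + 6.950)² + (y − 16.519)² = 39.0764900073²
eq2: (x − 45.665)² + (y + 32.953)² = 104.7094602930²
eq3: (x − 45.192)² + (y + 6.896)² = 94.4452872671²
eq1−eq3, eq1−eq2 (x²,y² cancel):
  104.284·x − 46.830·y = -5624.248397
  105.230·x − 98.944·y = -6587.086431
det = 104.284·-98.944 − -46.830·105.230 = -5390.355196
x = (-5624.248397·-98.944 − -46.830·-6587.086431) / -5390.355196 = -46.010396
y = (104.284·-6587.086431 − -5624.248397·105.230) / -5390.355196 = 17.640408

x=-46.010 y=17.640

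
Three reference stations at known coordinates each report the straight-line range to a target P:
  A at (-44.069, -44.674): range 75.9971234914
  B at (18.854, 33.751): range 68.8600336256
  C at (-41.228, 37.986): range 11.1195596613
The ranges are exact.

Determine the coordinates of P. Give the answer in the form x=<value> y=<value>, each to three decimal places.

x=-49.955 y=31.095

eq1: (x + 44.069)² + (y + 44.674)² = 75.9971234914²
eq2: (x − 18.854)² + (y − 33.751)² = 68.8600336256²
eq3: (x + 41.228)² + (y − 37.986)² = 11.1195596613²
eq3−eq2, eq3−eq1 (x²,y² cancel):
  120.164·x − 8.470·y = -6266.140487
  -5.682·x − 165.320·y = -4856.759315
det = 120.164·-165.320 − -8.470·-5.682 = -19913.639020
x = (-6266.140487·-165.320 − -8.470·-4856.759315) / -19913.639020 = -49.954787
y = (120.164·-4856.759315 − -6266.140487·-5.682) / -19913.639020 = 31.094861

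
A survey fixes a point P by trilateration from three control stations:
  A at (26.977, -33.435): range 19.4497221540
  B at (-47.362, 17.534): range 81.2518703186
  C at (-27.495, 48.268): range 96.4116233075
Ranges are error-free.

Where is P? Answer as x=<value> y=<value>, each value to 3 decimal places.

eq1: (x − 26.977)² + (y + 33.435)² = 19.4497221540²
eq2: (x + 47.362)² + (y − 17.534)² = 81.2518703186²
eq3: (x + 27.495)² + (y − 48.268)² = 96.4116233075²
eq3−eq2, eq3−eq1 (x²,y² cancel):
  -39.734·x − 61.468·y = 2158.160030
  108.944·x − 163.406·y = 7676.792322
det = -39.734·-163.406 − -61.468·108.944 = 13189.343796
x = (2158.160030·-163.406 − -61.468·7676.792322) / 13189.343796 = 9.039174
y = (-39.734·7676.792322 − 2158.160030·108.944) / 13189.343796 = -40.953383

x=9.039 y=-40.953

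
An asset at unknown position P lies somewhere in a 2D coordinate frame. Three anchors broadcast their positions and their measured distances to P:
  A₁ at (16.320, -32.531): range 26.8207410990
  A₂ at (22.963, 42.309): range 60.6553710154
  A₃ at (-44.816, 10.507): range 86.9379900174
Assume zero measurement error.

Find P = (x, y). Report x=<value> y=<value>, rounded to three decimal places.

eq1: (x − 16.320)² + (y + 32.531)² = 26.8207410990²
eq2: (x − 22.963)² + (y − 42.309)² = 60.6553710154²
eq3: (x + 44.816)² + (y − 10.507)² = 86.9379900174²
eq1−eq2, eq1−eq3 (x²,y² cancel):
  13.286·x + 149.680·y = -1966.979391
  -122.272·x + 86.076·y = -6044.599411
det = 13.286·86.076 − 149.680·-122.272 = 19445.278696
x = (-1966.979391·86.076 − 149.680·-6044.599411) / 19445.278696 = 37.821310
y = (13.286·-6044.599411 − -1966.979391·-122.272) / 19445.278696 = -16.498352

x=37.821 y=-16.498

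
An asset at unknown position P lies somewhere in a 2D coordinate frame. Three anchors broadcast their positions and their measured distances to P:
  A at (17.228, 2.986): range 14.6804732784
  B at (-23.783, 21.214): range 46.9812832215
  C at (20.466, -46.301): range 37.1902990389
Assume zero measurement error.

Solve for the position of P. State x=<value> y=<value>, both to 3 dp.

eq1: (x − 17.228)² + (y − 2.986)² = 14.6804732784²
eq2: (x + 23.783)² + (y − 21.214)² = 46.9812832215²
eq3: (x − 20.466)² + (y + 46.301)² = 37.1902990389²
eq1−eq2, eq1−eq3 (x²,y² cancel):
  -82.022·x + 36.456·y = -1281.779972
  6.476·x − 98.574·y = 1089.317530
det = -82.022·-98.574 − 36.456·6.476 = 7849.147572
x = (-1281.779972·-98.574 − 36.456·1089.317530) / 7849.147572 = 11.037889
y = (-82.022·1089.317530 − -1281.779972·6.476) / 7849.147572 = -10.325605

x=11.038 y=-10.326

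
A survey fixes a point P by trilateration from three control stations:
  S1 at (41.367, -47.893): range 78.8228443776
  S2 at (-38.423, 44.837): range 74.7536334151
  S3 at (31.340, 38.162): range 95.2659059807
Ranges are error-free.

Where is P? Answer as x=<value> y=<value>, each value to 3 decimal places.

x=-35.364 y=-29.854

eq1: (x − 41.367)² + (y + 47.893)² = 78.8228443776²
eq2: (x + 38.423)² + (y − 44.837)² = 74.7536334151²
eq3: (x − 31.340)² + (y − 38.162)² = 95.2659059807²
eq3−eq2, eq3−eq1 (x²,y² cancel):
  -139.526·x + 13.350·y = 4535.636788
  20.054·x − 172.110·y = 4428.986341
det = -139.526·-172.110 − 13.350·20.054 = 23746.098960
x = (4535.636788·-172.110 − 13.350·4428.986341) / 23746.098960 = -35.363931
y = (-139.526·4428.986341 − 4535.636788·20.054) / 23746.098960 = -29.854016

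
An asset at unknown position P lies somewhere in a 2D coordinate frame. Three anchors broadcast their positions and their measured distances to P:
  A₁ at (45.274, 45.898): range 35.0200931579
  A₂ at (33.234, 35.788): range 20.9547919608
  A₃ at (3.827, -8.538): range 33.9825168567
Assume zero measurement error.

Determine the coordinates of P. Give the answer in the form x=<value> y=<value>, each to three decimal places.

eq1: (x − 45.274)² + (y − 45.898)² = 35.0200931579²
eq2: (x − 33.234)² + (y − 35.788)² = 20.9547919608²
eq3: (x − 3.827)² + (y + 8.538)² = 33.9825168567²
eq3−eq2, eq3−eq1 (x²,y² cancel):
  58.814·x + 88.652·y = 3013.444473
  82.894·x + 108.872·y = 3997.222634
det = 58.814·108.872 − 88.652·82.894 = -945.521080
x = (3013.444473·108.872 − 88.652·3997.222634) / -945.521080 = 27.796371
y = (58.814·3997.222634 − 3013.444473·82.894) / -945.521080 = 15.551017

x=27.796 y=15.551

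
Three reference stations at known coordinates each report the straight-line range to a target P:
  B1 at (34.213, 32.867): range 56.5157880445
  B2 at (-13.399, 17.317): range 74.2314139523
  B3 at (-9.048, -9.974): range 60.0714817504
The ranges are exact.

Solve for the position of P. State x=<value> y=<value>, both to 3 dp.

eq1: (x − 34.213)² + (y − 32.867)² = 56.5157880445²
eq2: (x + 13.399)² + (y − 17.317)² = 74.2314139523²
eq3: (x + 9.048)² + (y + 9.974)² = 60.0714817504²
eq3−eq1, eq3−eq2 (x²,y² cancel):
  86.522·x + 85.682·y = 2483.970699
  -8.702·x + 54.582·y = -1603.655188
det = 86.522·54.582 − 85.682·-8.702 = 5468.148568
x = (2483.970699·54.582 − 85.682·-1603.655188) / 5468.148568 = 49.922651
y = (86.522·-1603.655188 − 2483.970699·-8.702) / 5468.148568 = -21.421499

x=49.923 y=-21.421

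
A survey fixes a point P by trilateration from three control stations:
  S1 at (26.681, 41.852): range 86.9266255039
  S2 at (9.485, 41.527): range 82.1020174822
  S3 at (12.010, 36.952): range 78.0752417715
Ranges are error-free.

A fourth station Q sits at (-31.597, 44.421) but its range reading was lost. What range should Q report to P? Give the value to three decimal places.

eq1: (x − 26.681)² + (y − 41.852)² = 86.9266255039²
eq2: (x − 9.485)² + (y − 41.527)² = 82.1020174822²
eq3: (x − 12.010)² + (y − 36.952)² = 78.0752417715²
eq3−eq1, eq3−eq2 (x²,y² cancel):
  29.342·x + 9.800·y = -506.719583
  -5.050·x + 9.150·y = -340.231347
det = 29.342·9.150 − 9.800·-5.050 = 317.969300
x = (-506.719583·9.150 − 9.800·-340.231347) / 317.969300 = -4.095417
y = (29.342·-340.231347 − -506.719583·-5.050) / 317.969300 = -39.444066
|P − Q| = √((-4.095417 − -31.597)² + (-39.444066 − 44.421)²) = 88.259200

88.259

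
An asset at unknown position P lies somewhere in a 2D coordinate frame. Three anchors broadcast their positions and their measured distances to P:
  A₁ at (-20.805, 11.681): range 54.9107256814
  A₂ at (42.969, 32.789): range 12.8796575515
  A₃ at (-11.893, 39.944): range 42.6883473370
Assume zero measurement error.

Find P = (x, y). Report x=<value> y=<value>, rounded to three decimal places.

eq1: (x + 20.805)² + (y − 11.681)² = 54.9107256814²
eq2: (x − 42.969)² + (y − 32.789)² = 12.8796575515²
eq3: (x + 11.893)² + (y − 39.944)² = 42.6883473370²
eq2−eq3, eq2−eq1 (x²,y² cancel):
  -109.724·x + 14.310·y = -2840.896317
  -127.548·x − 42.216·y = -5201.461912
det = -109.724·-42.216 − 14.310·-127.548 = 6457.320264
x = (-2840.896317·-42.216 − 14.310·-5201.461912) / 6457.320264 = 30.099823
y = (-109.724·-5201.461912 − -2840.896317·-127.548) / 6457.320264 = 32.269510

x=30.100 y=32.270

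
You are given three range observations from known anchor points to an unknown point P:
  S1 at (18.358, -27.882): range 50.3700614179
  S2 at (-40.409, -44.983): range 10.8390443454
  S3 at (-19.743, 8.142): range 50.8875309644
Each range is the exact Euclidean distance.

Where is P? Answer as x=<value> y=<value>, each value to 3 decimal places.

x=-30.084 y=-41.684

eq1: (x − 18.358)² + (y + 27.882)² = 50.3700614179²
eq2: (x + 40.409)² + (y + 44.983)² = 10.8390443454²
eq3: (x + 19.743)² + (y − 8.142)² = 50.8875309644²
eq1−eq3, eq1−eq2 (x²,y² cancel):
  -76.202·x + 72.048·y = -710.741595
  -117.534·x − 34.202·y = 4961.593687
det = -76.202·-34.202 − 72.048·-117.534 = 11074.350436
x = (-710.741595·-34.202 − 72.048·4961.593687) / 11074.350436 = -30.084303
y = (-76.202·4961.593687 − -710.741595·-117.534) / 11074.350436 = -41.683679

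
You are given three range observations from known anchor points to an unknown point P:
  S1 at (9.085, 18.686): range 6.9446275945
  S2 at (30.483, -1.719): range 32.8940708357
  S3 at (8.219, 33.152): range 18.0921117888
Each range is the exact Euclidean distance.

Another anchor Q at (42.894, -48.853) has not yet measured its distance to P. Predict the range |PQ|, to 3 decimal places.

76.219

eq1: (x − 9.085)² + (y − 18.686)² = 6.9446275945²
eq2: (x − 30.483)² + (y + 1.719)² = 32.8940708357²
eq3: (x − 8.219)² + (y − 33.152)² = 18.0921117888²
eq1−eq2, eq1−eq3 (x²,y² cancel):
  42.796·x − 40.810·y = -533.327615
  -1.732·x + 28.932·y = 455.806587
det = 42.796·28.932 − -40.810·-1.732 = 1167.490952
x = (-533.327615·28.932 − -40.810·455.806587) / 1167.490952 = 2.716280
y = (42.796·455.806587 − -533.327615·-1.732) / 1167.490952 = 15.917019
|P − Q| = √((2.716280 − 42.894)² + (15.917019 − -48.853)²) = 76.219450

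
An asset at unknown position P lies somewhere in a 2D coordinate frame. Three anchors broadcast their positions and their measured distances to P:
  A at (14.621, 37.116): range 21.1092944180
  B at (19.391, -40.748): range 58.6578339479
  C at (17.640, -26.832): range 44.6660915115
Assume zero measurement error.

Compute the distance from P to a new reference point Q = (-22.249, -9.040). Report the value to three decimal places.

eq1: (x − 14.621)² + (y − 37.116)² = 21.1092944180²
eq2: (x − 19.391)² + (y + 40.748)² = 58.6578339479²
eq3: (x − 17.640)² + (y + 26.832)² = 44.6660915115²
eq1−eq2, eq1−eq3 (x²,y² cancel):
  9.540·x − 155.728·y = -2550.099885
  6.038·x − 127.896·y = -2109.702693
det = 9.540·-127.896 − -155.728·6.038 = -279.842176
x = (-2550.099885·-127.896 − -155.728·-2109.702693) / -279.842176 = 8.548412
y = (9.540·-2109.702693 − -2550.099885·6.038) / -279.842176 = 16.899027
|P − Q| = √((8.548412 − -22.249)² + (16.899027 − -9.040)²) = 40.265540

40.266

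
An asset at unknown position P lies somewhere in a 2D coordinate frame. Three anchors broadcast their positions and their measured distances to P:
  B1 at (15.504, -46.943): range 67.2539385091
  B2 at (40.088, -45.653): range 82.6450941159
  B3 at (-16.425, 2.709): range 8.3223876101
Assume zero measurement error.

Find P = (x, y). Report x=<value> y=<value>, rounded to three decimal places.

x=-22.022 y=8.868

eq1: (x − 15.504)² + (y + 46.943)² = 67.2539385091²
eq2: (x − 40.088)² + (y + 45.653)² = 82.6450941159²
eq3: (x + 16.425)² + (y − 2.709)² = 8.3223876101²
eq2−eq3, eq2−eq1 (x²,y² cancel):
  -113.026·x + 96.724·y = 3346.824599
  -49.168·x − 2.580·y = 1059.894448
det = -113.026·-2.580 − 96.724·-49.168 = 5047.332712
x = (3346.824599·-2.580 − 96.724·1059.894448) / 5047.332712 = -22.021936
y = (-113.026·1059.894448 − 3346.824599·-49.168) / 5047.332712 = 8.868257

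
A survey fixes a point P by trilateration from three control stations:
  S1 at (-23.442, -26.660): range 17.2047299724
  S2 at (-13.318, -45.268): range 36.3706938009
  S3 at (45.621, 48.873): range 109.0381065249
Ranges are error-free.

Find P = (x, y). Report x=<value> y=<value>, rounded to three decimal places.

eq1: (x + 23.442)² + (y + 26.660)² = 17.2047299724²
eq2: (x + 13.318)² + (y + 45.268)² = 36.3706938009²
eq3: (x − 45.621)² + (y − 48.873)² = 109.0381065249²
eq2−eq3, eq2−eq1 (x²,y² cancel):
  117.878·x + 188.282·y = -8323.196485
  -20.248·x + 37.216·y = 60.546650
det = 117.878·37.216 − 188.282·-20.248 = 8199.281584
x = (-8323.196485·37.216 − 188.282·60.546650) / 8199.281584 = -39.168788
y = (117.878·60.546650 − -8323.196485·-20.248) / 8199.281584 = -19.683549

x=-39.169 y=-19.684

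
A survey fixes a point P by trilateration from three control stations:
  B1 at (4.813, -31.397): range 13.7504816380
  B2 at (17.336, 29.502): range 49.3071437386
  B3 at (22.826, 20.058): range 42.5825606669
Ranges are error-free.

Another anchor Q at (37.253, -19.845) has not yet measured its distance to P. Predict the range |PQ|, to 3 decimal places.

34.103

eq1: (x − 4.813)² + (y + 31.397)² = 13.7504816380²
eq2: (x − 17.336)² + (y − 29.502)² = 49.3071437386²
eq3: (x − 22.826)² + (y − 20.058)² = 42.5825606669²
eq3−eq1, eq3−eq2 (x²,y² cancel):
  -36.026·x − 102.910·y = 1709.785666
  -10.980·x + 18.888·y = -370.364691
det = -36.026·18.888 − -102.910·-10.980 = -1810.410888
x = (1709.785666·18.888 − -102.910·-370.364691) / -1810.410888 = 3.214629
y = (-36.026·-370.364691 − 1709.785666·-10.980) / -1810.410888 = -17.739733
|P − Q| = √((3.214629 − 37.253)² + (-17.739733 − -19.845)²) = 34.103414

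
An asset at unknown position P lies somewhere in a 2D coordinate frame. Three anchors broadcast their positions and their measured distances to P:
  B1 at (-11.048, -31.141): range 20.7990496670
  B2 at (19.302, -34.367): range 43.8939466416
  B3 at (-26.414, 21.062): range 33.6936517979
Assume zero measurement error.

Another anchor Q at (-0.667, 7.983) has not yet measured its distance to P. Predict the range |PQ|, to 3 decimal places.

eq1: (x + 11.048)² + (y + 31.141)² = 20.7990496670²
eq2: (x − 19.302)² + (y + 34.367)² = 43.8939466416²
eq3: (x + 26.414)² + (y − 21.062)² = 33.6936517979²
eq1−eq3, eq1−eq2 (x²,y² cancel):
  -30.732·x + 104.406·y = -653.174649
  60.700·x − 6.452·y = -1032.240377
det = -30.732·-6.452 − 104.406·60.700 = -6139.161336
x = (-653.174649·-6.452 − 104.406·-1032.240377) / -6139.161336 = -18.241314
y = (-30.732·-1032.240377 − -653.174649·60.700) / -6139.161336 = -11.625450
|P − Q| = √((-18.241314 − -0.667)² + (-11.625450 − 7.983)²) = 26.331499

26.331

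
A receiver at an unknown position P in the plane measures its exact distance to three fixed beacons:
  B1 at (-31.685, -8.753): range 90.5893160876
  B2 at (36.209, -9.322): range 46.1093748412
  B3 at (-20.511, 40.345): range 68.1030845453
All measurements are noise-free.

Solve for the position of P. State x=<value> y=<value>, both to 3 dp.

eq1: (x + 31.685)² + (y + 8.753)² = 90.5893160876²
eq2: (x − 36.209)² + (y + 9.322)² = 46.1093748412²
eq3: (x + 20.511)² + (y − 40.345)² = 68.1030845453²
eq1−eq2, eq1−eq3 (x²,y² cancel):
  135.788·x − 1.138·y = 6397.786872
  22.348·x + 98.196·y = 4536.259977
det = 135.788·98.196 − -1.138·22.348 = 13359.270472
x = (6397.786872·98.196 − -1.138·4536.259977) / 13359.270472 = 47.412719
y = (135.788·4536.259977 − 6397.786872·22.348) / 13359.270472 = 35.405521

x=47.413 y=35.406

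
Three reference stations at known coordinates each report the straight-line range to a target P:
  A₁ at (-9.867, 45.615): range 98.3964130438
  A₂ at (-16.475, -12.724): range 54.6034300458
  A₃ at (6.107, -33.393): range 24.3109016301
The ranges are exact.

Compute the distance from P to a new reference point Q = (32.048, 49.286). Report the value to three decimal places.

eq1: (x + 9.867)² + (y − 45.615)² = 98.3964130438²
eq2: (x + 16.475)² + (y + 12.724)² = 54.6034300458²
eq3: (x − 6.107)² + (y + 33.393)² = 24.3109016301²
eq2−eq3, eq2−eq1 (x²,y² cancel):
  45.164·x − 41.338·y = 3109.576732
  13.216·x + 116.678·y = -4955.559414
det = 45.164·116.678 − -41.338·13.216 = 5815.968200
x = (3109.576732·116.678 − -41.338·-4955.559414) / 5815.968200 = 27.160788
y = (45.164·-4955.559414 − 3109.576732·13.216) / 5815.968200 = -45.548573
|P − Q| = √((27.160788 − 32.048)² + (-45.548573 − 49.286)²) = 94.960418

94.960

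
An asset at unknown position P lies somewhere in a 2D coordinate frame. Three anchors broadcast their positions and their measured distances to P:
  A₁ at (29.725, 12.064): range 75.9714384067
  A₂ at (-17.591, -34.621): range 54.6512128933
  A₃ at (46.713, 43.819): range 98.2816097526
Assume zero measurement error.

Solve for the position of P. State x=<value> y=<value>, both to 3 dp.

eq1: (x − 29.725)² + (y − 12.064)² = 75.9714384067²
eq2: (x + 17.591)² + (y + 34.621)² = 54.6512128933²
eq3: (x − 46.713)² + (y − 43.819)² = 98.2816097526²
eq3−eq1, eq3−eq2 (x²,y² cancel):
  -33.976·x − 63.510·y = 814.521953
  -128.608·x − 156.880·y = 4078.367537
det = -33.976·-156.880 − -63.510·-128.608 = -2837.739200
x = (814.521953·-156.880 − -63.510·4078.367537) / -2837.739200 = -46.246293
y = (-33.976·4078.367537 − 814.521953·-128.608) / -2837.739200 = 11.915322

x=-46.246 y=11.915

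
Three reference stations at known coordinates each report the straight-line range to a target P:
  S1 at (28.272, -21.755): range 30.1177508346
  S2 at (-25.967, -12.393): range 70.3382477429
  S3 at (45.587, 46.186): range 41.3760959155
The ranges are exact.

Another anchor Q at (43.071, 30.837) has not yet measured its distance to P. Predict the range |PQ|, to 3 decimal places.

25.903

eq1: (x − 28.272)² + (y + 21.755)² = 30.1177508346²
eq2: (x + 25.967)² + (y + 12.393)² = 70.3382477429²
eq3: (x − 45.587)² + (y − 46.186)² = 41.3760959155²
eq1−eq3, eq1−eq2 (x²,y² cancel):
  34.630·x + 135.882·y = 2133.832758
  -108.478·x + 18.724·y = -4485.104651
det = 34.630·18.724 − 135.882·-108.478 = 15388.619716
x = (2133.832758·18.724 − 135.882·-4485.104651) / 15388.619716 = 42.199943
y = (34.630·-4485.104651 − 2133.832758·-108.478) / 15388.619716 = 4.948770
|P − Q| = √((42.199943 − 43.071)² + (4.948770 − 30.837)²) = 25.902880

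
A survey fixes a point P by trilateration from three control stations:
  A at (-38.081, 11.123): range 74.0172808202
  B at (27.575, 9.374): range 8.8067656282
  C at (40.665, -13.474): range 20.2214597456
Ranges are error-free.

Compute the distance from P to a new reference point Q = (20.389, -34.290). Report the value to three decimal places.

43.262

eq1: (x + 38.081)² + (y − 11.123)² = 74.0172808202²
eq2: (x − 27.575)² + (y − 9.374)² = 8.8067656282²
eq3: (x − 40.665)² + (y + 13.474)² = 20.2214597456²
eq2−eq1, eq2−eq3 (x²,y² cancel):
  -131.312·x + 3.498·y = -4675.367550
  26.180·x − 45.696·y = 655.590087
det = -131.312·-45.696 − 3.498·26.180 = 5908.855512
x = (-4675.367550·-45.696 − 3.498·655.590087) / 5908.855512 = 35.768744
y = (-131.312·655.590087 − -4675.367550·26.180) / 5908.855512 = 6.145738
|P − Q| = √((35.768744 − 20.389)² + (6.145738 − -34.290)²) = 43.261824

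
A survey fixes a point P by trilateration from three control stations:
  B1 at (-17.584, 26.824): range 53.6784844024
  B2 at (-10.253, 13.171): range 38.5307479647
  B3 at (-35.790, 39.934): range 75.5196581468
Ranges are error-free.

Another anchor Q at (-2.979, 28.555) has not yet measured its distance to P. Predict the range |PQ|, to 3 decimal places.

eq1: (x + 17.584)² + (y − 26.824)² = 53.6784844024²
eq2: (x + 10.253)² + (y − 13.171)² = 38.5307479647²
eq3: (x + 35.790)² + (y − 39.934)² = 75.5196581468²
eq1−eq2, eq1−eq3 (x²,y² cancel):
  14.662·x − 27.306·y = 646.636367
  -36.412·x + 26.220·y = -974.914655
det = 14.662·26.220 − -27.306·-36.412 = -609.828432
x = (646.636367·26.220 − -27.306·-974.914655) / -609.828432 = 15.850711
y = (14.662·-974.914655 − 646.636367·-36.412) / -609.828432 = -15.170045
|P − Q| = √((15.850711 − -2.979)² + (-15.170045 − 28.555)²) = 47.607117

47.607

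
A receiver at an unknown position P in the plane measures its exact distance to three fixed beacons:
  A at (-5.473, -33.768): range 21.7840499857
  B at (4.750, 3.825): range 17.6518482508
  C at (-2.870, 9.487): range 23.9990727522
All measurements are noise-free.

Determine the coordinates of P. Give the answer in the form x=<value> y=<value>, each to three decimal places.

eq1: (x + 5.473)² + (y + 33.768)² = 21.7840499857²
eq2: (x − 4.750)² + (y − 3.825)² = 17.6518482508²
eq3: (x + 2.870)² + (y − 9.487)² = 23.9990727522²
eq2−eq3, eq2−eq1 (x²,y² cancel):
  -15.240·x + 11.324·y = -203.320802
  -20.446·x − 75.186·y = 970.081341
det = -15.240·-75.186 − 11.324·-20.446 = 1377.365144
x = (-203.320802·-75.186 − 11.324·970.081341) / 1377.365144 = 3.123120
y = (-15.240·970.081341 − -203.320802·-20.446) / 1377.365144 = -13.751718

x=3.123 y=-13.752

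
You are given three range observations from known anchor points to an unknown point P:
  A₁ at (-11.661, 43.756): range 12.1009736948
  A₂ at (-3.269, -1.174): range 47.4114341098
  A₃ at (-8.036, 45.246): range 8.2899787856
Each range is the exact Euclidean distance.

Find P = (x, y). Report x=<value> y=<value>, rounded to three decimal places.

x=0.209 y=46.110

eq1: (x + 11.661)² + (y − 43.756)² = 12.1009736948²
eq2: (x + 3.269)² + (y + 1.174)² = 47.4114341098²
eq3: (x + 8.036)² + (y − 45.246)² = 8.2899787856²
eq2−eq1, eq2−eq3 (x²,y² cancel):
  -16.784·x + 89.860·y = 4139.912340
  -9.534·x + 92.840·y = 4278.833511
det = -16.784·92.840 − 89.860·-9.534 = -701.501320
x = (4139.912340·92.840 − 89.860·4278.833511) / -701.501320 = 0.208863
y = (-16.784·4278.833511 − 4139.912340·-9.534) / -701.501320 = 46.109703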